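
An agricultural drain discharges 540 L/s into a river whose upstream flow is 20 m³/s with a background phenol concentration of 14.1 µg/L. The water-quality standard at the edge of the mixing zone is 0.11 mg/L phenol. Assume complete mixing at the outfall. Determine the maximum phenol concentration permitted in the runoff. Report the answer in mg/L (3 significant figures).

3.66 mg/L

540 L/s = 0.54 m³/s.
14.1 µg/L = 0.0141 mg/L.
Mass balance: 0.11·20.54 = 0.54·Cₑ + 20·0.0141.
Cₑ = (2.259 − 0.282) / 0.54 = 3.662 mg/L.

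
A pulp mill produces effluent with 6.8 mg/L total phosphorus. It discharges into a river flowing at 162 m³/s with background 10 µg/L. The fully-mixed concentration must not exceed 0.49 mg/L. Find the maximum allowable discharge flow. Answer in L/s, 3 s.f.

12300 L/s

10 µg/L = 0.01 mg/L.
Mass balance at complete mixing: C_std·(Q_w + Q_r) = Q_w·C_e + Q_r·C_b.
Rearranging, Q_w = Q_r·(C_std − C_b)/(C_e − C_std) = 162·(0.49 − 0.01) / (6.8 − 0.49) = 12.32 m³/s.
= 1.232e+04 L/s.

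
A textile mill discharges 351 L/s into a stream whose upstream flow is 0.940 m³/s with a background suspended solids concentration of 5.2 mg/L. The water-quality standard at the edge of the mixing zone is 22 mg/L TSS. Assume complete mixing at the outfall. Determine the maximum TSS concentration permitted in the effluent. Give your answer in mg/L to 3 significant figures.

67.0 mg/L

351 L/s = 0.351 m³/s.
Mass balance: 22·1.291 = 0.351·Cₑ + 0.94·5.2.
Cₑ = (28.4 − 4.888) / 0.351 = 66.99 mg/L.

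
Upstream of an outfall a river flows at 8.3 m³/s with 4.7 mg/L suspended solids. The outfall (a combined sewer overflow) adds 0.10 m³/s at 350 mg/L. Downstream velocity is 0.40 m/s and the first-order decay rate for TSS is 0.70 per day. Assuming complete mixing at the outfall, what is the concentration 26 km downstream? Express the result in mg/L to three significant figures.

5.20 mg/L

After complete mixing, C₀ = (0.1·350 + 8.3·4.7) / 8.4 = 8.811 mg/L.
Travel time t = 2.6e+04 m / 0.40 m/s = 6.5e+04 s = 0.7523 d.
C = 8.811·exp(−0.70·0.7523) = 8.811·0.5906 = 5.204 mg/L.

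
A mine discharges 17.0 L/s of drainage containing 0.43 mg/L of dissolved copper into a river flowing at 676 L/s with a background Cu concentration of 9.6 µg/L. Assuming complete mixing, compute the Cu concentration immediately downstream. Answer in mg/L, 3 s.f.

17.0 L/s = 0.017 m³/s.
676 L/s = 0.676 m³/s.
9.6 µg/L = 0.0096 mg/L.
By mass balance at complete mixing, C = (0.017·0.43 + 0.676·0.0096) / (0.017 + 0.676) = 0.0138/0.693 = 0.01991 mg/L.

0.0199 mg/L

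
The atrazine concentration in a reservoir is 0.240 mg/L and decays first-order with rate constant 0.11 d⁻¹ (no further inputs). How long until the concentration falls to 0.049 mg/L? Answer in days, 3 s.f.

t = ln(C₀/C)/k = ln(0.240/0.049)/0.11 = 1.589/0.11 = 14.44 d.

14.4 d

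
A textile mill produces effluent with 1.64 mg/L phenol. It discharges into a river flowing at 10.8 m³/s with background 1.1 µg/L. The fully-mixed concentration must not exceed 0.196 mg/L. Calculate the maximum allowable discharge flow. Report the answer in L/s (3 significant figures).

1.1 µg/L = 0.0011 mg/L.
Mass balance at complete mixing: C_std·(Q_w + Q_r) = Q_w·C_e + Q_r·C_b.
Rearranging, Q_w = Q_r·(C_std − C_b)/(C_e − C_std) = 10.8·(0.196 − 0.0011) / (1.64 − 0.196) = 1.458 m³/s.
= 1458 L/s.

1460 L/s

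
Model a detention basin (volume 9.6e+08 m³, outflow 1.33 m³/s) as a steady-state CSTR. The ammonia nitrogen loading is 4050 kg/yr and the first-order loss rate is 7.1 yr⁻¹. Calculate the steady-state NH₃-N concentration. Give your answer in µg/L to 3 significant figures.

0.591 µg/L

Outflow Q = 1.33 m³/s × 3.156e+07 s/yr = 4.197e+07 m³/yr.
Steady-state CSTR mass balance: W = Q·C + k·V·C, so C = W/(Q + kV).
Q + kV = 4.197e+07 + 7.1·9.6e+08 = 6.858e+09 m³/yr.
C = 4050/6.858e+09 = 5.906e-07 kg/m³ = 0.0005906 mg/L = 0.5906 µg/L.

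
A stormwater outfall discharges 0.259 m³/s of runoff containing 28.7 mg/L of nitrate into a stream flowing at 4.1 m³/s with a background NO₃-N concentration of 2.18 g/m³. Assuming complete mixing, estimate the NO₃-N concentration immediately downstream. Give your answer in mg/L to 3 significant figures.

By mass balance at complete mixing, C = (0.259·28.7 + 4.1·2.18) / (0.259 + 4.1) = 16.37/4.359 = 3.756 mg/L.

3.76 mg/L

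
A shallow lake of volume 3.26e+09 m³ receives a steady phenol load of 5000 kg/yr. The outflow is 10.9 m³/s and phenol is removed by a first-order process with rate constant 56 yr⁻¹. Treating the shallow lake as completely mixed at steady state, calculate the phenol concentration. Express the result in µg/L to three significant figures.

Outflow Q = 10.9 m³/s × 3.156e+07 s/yr = 3.44e+08 m³/yr.
Steady-state CSTR mass balance: W = Q·C + k·V·C, so C = W/(Q + kV).
Q + kV = 3.44e+08 + 56·3.26e+09 = 1.829e+11 m³/yr.
C = 5000/1.829e+11 = 2.734e-08 kg/m³ = 2.734e-05 mg/L = 0.02734 µg/L.

0.0273 µg/L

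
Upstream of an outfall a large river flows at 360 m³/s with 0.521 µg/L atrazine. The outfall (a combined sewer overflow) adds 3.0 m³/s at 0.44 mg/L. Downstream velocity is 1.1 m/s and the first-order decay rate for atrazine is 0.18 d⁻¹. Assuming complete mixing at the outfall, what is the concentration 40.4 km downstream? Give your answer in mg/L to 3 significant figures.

0.521 µg/L = 0.000521 mg/L.
After complete mixing, C₀ = (3·0.44 + 360·0.000521) / 363 = 0.004153 mg/L.
Travel time t = 4.04e+04 m / 1.1 m/s = 3.673e+04 s = 0.4251 d.
C = 0.004153·exp(−0.18·0.4251) = 0.004153·0.9263 = 0.003847 mg/L.

0.00385 mg/L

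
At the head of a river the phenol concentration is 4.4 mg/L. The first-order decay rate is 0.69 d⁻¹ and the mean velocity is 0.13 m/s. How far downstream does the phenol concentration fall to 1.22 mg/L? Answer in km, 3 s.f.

From C = C₀·e^(−kt), t = ln(C₀/C)/k = ln(4.4/1.22)/0.69 = 1.283/0.69 = 1.859 d.
Distance = v·t = 0.13 m/s × 1.606e+05 s = 2.088e+04 m = 20.88 km.

20.9 km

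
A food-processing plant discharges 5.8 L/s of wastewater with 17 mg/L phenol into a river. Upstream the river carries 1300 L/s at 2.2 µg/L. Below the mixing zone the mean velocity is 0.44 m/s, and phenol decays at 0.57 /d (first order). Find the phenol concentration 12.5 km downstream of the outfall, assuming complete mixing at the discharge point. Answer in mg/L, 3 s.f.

5.8 L/s = 0.0058 m³/s.
1300 L/s = 1.3 m³/s.
2.2 µg/L = 0.0022 mg/L.
After complete mixing, C₀ = (0.0058·17 + 1.3·0.0022) / 1.306 = 0.0777 mg/L.
Travel time t = 1.25e+04 m / 0.44 m/s = 2.841e+04 s = 0.3288 d.
C = 0.0777·exp(−0.57·0.3288) = 0.0777·0.8291 = 0.06442 mg/L.

0.0644 mg/L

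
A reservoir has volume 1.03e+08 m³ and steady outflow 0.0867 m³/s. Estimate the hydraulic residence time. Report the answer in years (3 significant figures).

Q = 0.0867 m³/s × 3.156e+07 s/yr = 2.736e+06 m³/yr.
Hydraulic residence time τ = V/Q = 1.03e+08/2.736e+06 = 37.65 yr.

37.6 yr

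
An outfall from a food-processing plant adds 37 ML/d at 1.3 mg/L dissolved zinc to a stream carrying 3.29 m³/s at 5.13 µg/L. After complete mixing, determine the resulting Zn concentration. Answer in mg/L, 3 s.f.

37 ML/d = 0.4282 m³/s.
5.13 µg/L = 0.00513 mg/L.
Conservation of mass across the mixing zone: C = (0.4282·1.3 + 3.29·0.00513) / (0.4282 + 3.29) = 0.5736/3.718 = 0.1543 mg/L.

0.154 mg/L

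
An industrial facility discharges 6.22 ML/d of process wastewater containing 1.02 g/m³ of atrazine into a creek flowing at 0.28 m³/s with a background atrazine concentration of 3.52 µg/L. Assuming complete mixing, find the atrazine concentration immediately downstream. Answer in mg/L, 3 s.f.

0.211 mg/L

6.22 ML/d = 0.07199 m³/s.
3.52 µg/L = 0.00352 mg/L.
By mass balance at complete mixing, C = (0.07199·1.02 + 0.28·0.00352) / (0.07199 + 0.28) = 0.07442/0.352 = 0.2114 mg/L.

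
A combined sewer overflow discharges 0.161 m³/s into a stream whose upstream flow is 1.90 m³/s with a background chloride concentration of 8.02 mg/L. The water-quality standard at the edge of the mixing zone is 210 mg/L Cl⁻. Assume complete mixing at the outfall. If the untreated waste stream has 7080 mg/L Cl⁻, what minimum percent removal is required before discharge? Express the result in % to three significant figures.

Mass balance: 210·2.061 = 0.161·Cₑ + 1.9·8.02.
Cₑ = (432.8 − 15.24) / 0.161 = 2594 mg/L.
Required removal = 1 − 2594/7080 = 63.37 %.

63.4 %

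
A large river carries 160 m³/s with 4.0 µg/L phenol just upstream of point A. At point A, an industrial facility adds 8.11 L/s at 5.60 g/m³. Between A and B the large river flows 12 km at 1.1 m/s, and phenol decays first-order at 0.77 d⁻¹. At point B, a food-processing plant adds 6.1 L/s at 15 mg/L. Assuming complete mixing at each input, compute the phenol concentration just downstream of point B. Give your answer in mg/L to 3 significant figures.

0.00446 mg/L

4.0 µg/L = 0.004 mg/L.
8.11 L/s = 0.00811 m³/s.
After input A: C = (160·0.004 + 0.00811·5.6) / 160 = 0.004284 mg/L.
Over the 12 km reach to input B (t = 1.091e+04 s = 0.1263 d), decay gives C = 0.004284·exp(−0.77·0.1263) = 0.003887 mg/L.
6.1 L/s = 0.0061 m³/s.
After input B: C = (160·0.003887 + 0.0061·15) / 160 = 0.004458 mg/L.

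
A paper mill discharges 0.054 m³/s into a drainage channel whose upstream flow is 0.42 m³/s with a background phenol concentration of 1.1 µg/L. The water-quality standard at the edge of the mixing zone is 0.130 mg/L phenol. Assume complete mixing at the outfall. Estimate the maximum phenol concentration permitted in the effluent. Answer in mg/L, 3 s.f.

1.1 µg/L = 0.0011 mg/L.
Mass balance: 0.13·0.474 = 0.054·Cₑ + 0.42·0.0011.
Cₑ = (0.06162 − 0.000462) / 0.054 = 1.133 mg/L.

1.13 mg/L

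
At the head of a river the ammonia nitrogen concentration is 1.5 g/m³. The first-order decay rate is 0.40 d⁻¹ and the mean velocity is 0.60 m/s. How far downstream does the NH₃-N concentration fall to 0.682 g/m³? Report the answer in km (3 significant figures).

From C = C₀·e^(−kt), t = ln(C₀/C)/k = ln(1.5/0.682)/0.40 = 0.7882/0.40 = 1.97 d.
Distance = v·t = 0.60 m/s × 1.702e+05 s = 1.021e+05 m = 102.1 km.

102 km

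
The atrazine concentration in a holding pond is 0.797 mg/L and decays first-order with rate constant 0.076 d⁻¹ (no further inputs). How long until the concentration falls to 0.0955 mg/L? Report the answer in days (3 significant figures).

27.9 d

t = ln(C₀/C)/k = ln(0.797/0.0955)/0.076 = 2.122/0.076 = 27.92 d.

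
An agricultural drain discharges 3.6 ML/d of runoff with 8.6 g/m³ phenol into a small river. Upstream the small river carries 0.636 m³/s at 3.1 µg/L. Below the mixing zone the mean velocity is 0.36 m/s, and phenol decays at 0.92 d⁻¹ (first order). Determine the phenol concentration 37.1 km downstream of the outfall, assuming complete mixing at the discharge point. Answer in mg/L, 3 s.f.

0.177 mg/L

3.6 ML/d = 0.04167 m³/s.
3.1 µg/L = 0.0031 mg/L.
After complete mixing, C₀ = (0.04167·8.6 + 0.636·0.0031) / 0.6777 = 0.5317 mg/L.
Travel time t = 3.71e+04 m / 0.36 m/s = 1.031e+05 s = 1.193 d.
C = 0.5317·exp(−0.92·1.193) = 0.5317·0.3338 = 0.1775 mg/L.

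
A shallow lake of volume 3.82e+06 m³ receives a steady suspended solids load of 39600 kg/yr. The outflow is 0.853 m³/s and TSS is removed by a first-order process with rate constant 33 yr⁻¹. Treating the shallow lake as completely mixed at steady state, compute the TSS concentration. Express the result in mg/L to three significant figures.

Outflow Q = 0.853 m³/s × 3.156e+07 s/yr = 2.692e+07 m³/yr.
Steady-state CSTR mass balance: W = Q·C + k·V·C, so C = W/(Q + kV).
Q + kV = 2.692e+07 + 33·3.82e+06 = 1.53e+08 m³/yr.
C = 39600/1.53e+08 = 0.0002589 kg/m³ = 0.2589 mg/L.

0.259 mg/L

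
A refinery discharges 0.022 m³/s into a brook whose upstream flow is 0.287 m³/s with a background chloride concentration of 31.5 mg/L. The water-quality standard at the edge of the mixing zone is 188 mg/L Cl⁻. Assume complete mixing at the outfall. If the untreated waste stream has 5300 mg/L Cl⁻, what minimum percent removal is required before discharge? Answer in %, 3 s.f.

Mass balance: 188·0.309 = 0.022·Cₑ + 0.287·31.5.
Cₑ = (58.09 − 9.04) / 0.022 = 2230 mg/L.
Required removal = 1 − 2230/5300 = 57.93 %.

57.9 %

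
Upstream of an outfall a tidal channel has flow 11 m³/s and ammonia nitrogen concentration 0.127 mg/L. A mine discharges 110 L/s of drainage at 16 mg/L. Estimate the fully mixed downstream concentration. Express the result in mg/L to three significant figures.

0.284 mg/L

110 L/s = 0.11 m³/s.
Conservation of mass across the mixing zone: C = (0.11·16 + 11·0.127) / (0.11 + 11) = 3.157/11.11 = 0.2842 mg/L.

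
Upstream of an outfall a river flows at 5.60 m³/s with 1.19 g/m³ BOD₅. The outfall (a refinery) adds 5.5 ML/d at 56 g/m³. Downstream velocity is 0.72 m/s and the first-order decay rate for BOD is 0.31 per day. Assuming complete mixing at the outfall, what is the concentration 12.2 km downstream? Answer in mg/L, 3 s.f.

5.5 ML/d = 0.06366 m³/s.
After complete mixing, C₀ = (0.06366·56 + 5.6·1.19) / 5.664 = 1.806 mg/L.
Travel time t = 1.22e+04 m / 0.72 m/s = 1.694e+04 s = 0.1961 d.
C = 1.806·exp(−0.31·0.1961) = 1.806·0.941 = 1.7 mg/L.

1.70 mg/L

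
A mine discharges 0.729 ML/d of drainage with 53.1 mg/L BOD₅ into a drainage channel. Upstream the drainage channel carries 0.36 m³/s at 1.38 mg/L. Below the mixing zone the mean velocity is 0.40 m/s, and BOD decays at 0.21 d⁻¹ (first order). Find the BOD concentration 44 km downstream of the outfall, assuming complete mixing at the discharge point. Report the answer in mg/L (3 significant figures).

1.96 mg/L

0.729 ML/d = 0.008437 m³/s.
After complete mixing, C₀ = (0.008437·53.1 + 0.36·1.38) / 0.3684 = 2.564 mg/L.
Travel time t = 4.4e+04 m / 0.40 m/s = 1.1e+05 s = 1.273 d.
C = 2.564·exp(−0.21·1.273) = 2.564·0.7654 = 1.963 mg/L.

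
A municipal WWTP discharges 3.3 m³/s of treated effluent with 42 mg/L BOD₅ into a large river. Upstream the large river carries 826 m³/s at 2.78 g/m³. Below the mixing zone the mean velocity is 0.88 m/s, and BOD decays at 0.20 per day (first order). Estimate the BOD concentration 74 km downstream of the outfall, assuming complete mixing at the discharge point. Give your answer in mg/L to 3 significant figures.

2.42 mg/L

After complete mixing, C₀ = (3.3·42 + 826·2.78) / 829.3 = 2.936 mg/L.
Travel time t = 7.4e+04 m / 0.88 m/s = 8.409e+04 s = 0.9733 d.
C = 2.936·exp(−0.20·0.9733) = 2.936·0.8231 = 2.417 mg/L.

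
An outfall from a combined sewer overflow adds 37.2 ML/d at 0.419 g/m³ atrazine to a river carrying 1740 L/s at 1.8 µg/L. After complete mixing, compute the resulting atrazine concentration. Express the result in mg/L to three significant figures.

37.2 ML/d = 0.4306 m³/s.
1740 L/s = 1.74 m³/s.
1.8 µg/L = 0.0018 mg/L.
Conservation of mass across the mixing zone: C = (0.4306·0.419 + 1.74·0.0018) / (0.4306 + 1.74) = 0.1835/2.171 = 0.08456 mg/L.

0.0846 mg/L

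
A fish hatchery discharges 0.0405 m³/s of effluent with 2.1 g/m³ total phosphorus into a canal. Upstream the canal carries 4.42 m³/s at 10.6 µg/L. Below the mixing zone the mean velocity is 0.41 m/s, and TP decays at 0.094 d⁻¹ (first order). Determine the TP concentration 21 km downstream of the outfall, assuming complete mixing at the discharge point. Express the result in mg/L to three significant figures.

0.0280 mg/L

10.6 µg/L = 0.0106 mg/L.
After complete mixing, C₀ = (0.0405·2.1 + 4.42·0.0106) / 4.46 = 0.02957 mg/L.
Travel time t = 2.1e+04 m / 0.41 m/s = 5.122e+04 s = 0.5928 d.
C = 0.02957·exp(−0.094·0.5928) = 0.02957·0.9458 = 0.02797 mg/L.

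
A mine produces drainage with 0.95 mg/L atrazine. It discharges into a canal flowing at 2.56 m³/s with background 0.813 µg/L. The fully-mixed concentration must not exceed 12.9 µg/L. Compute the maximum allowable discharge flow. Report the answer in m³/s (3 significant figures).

0.0330 m³/s

0.813 µg/L = 0.000813 mg/L.
12.9 µg/L = 0.0129 mg/L.
Mass balance at complete mixing: C_std·(Q_w + Q_r) = Q_w·C_e + Q_r·C_b.
Rearranging, Q_w = Q_r·(C_std − C_b)/(C_e − C_std) = 2.56·(0.0129 − 0.000813) / (0.95 − 0.0129) = 0.03302 m³/s.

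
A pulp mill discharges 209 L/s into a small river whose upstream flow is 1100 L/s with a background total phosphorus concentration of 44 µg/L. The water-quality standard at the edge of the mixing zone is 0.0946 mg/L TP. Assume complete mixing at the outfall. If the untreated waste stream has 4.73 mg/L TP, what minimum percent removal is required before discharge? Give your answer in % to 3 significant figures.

209 L/s = 0.209 m³/s.
1100 L/s = 1.1 m³/s.
44 µg/L = 0.044 mg/L.
Mass balance: 0.0946·1.309 = 0.209·Cₑ + 1.1·0.044.
Cₑ = (0.1238 − 0.0484) / 0.209 = 0.3609 mg/L.
Required removal = 1 − 0.3609/4.73 = 92.37 %.

92.4 %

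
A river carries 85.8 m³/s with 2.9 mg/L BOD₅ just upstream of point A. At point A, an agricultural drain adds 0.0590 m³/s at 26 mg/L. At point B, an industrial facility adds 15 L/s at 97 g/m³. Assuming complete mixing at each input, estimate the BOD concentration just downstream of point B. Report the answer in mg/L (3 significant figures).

After input A: C = (85.8·2.9 + 0.059·26) / 85.86 = 2.916 mg/L.
15 L/s = 0.015 m³/s.
After input B: C = (85.86·2.916 + 0.015·97) / 85.87 = 2.932 mg/L.

2.93 mg/L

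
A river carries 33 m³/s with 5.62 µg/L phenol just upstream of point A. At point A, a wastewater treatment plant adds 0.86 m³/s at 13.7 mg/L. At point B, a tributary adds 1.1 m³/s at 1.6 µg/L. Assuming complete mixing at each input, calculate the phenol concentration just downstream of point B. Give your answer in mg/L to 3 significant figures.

5.62 µg/L = 0.00562 mg/L.
After input A: C = (33·0.00562 + 0.86·13.7) / 33.86 = 0.3534 mg/L.
1.6 µg/L = 0.0016 mg/L.
After input B: C = (33.86·0.3534 + 1.1·0.0016) / 34.96 = 0.3424 mg/L.

0.342 mg/L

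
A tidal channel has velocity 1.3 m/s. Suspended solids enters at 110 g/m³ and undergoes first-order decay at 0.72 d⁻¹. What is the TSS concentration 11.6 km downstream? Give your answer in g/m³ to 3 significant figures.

Travel time t = 11.6 km / 1.3 m/s = 1.16e+04/1.3 = 8923 s = 0.1033 d.
First-order decay: C = 110·exp(−0.72·0.1033) = 110·0.9283 = 102.1 g/m³.

102 g/m³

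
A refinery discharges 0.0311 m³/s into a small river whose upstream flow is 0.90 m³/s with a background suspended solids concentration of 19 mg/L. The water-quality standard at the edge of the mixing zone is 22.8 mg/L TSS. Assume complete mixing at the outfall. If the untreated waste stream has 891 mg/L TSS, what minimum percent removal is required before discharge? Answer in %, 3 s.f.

Mass balance: 22.8·0.9311 = 0.0311·Cₑ + 0.9·19.
Cₑ = (21.23 − 17.1) / 0.0311 = 132.8 mg/L.
Required removal = 1 − 132.8/891 = 85.1 %.

85.1 %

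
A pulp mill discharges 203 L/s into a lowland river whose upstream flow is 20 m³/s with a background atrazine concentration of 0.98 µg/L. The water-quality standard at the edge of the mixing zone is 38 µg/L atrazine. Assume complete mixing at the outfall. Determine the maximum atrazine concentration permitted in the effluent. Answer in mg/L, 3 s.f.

203 L/s = 0.203 m³/s.
0.98 µg/L = 0.00098 mg/L.
38 µg/L = 0.038 mg/L.
Mass balance: 0.038·20.2 = 0.203·Cₑ + 20·0.00098.
Cₑ = (0.7677 − 0.0196) / 0.203 = 3.685 mg/L.

3.69 mg/L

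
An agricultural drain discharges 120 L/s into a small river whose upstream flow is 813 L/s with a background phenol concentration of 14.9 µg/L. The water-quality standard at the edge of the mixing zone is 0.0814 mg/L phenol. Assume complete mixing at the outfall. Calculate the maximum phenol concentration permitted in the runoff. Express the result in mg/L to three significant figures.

0.532 mg/L

120 L/s = 0.12 m³/s.
813 L/s = 0.813 m³/s.
14.9 µg/L = 0.0149 mg/L.
Mass balance: 0.0814·0.933 = 0.12·Cₑ + 0.813·0.0149.
Cₑ = (0.07595 − 0.01211) / 0.12 = 0.5319 mg/L.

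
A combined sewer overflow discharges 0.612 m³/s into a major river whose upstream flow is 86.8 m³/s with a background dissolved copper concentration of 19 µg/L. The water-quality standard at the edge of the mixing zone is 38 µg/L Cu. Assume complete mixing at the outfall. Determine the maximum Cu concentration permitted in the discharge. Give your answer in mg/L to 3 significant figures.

19 µg/L = 0.019 mg/L.
38 µg/L = 0.038 mg/L.
Mass balance: 0.038·87.41 = 0.612·Cₑ + 86.8·0.019.
Cₑ = (3.322 − 1.649) / 0.612 = 2.733 mg/L.

2.73 mg/L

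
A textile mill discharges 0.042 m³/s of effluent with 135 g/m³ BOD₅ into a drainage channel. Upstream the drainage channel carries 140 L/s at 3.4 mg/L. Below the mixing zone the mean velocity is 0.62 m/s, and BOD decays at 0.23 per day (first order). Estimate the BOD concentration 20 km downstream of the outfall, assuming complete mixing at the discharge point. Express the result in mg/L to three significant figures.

140 L/s = 0.14 m³/s.
After complete mixing, C₀ = (0.042·135 + 0.14·3.4) / 0.182 = 33.77 mg/L.
Travel time t = 2e+04 m / 0.62 m/s = 3.226e+04 s = 0.3734 d.
C = 33.77·exp(−0.23·0.3734) = 33.77·0.9177 = 30.99 mg/L.

31.0 mg/L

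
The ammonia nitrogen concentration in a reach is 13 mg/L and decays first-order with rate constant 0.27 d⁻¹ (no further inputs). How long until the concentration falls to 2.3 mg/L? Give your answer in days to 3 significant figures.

6.41 d

t = ln(C₀/C)/k = ln(13/2.3)/0.27 = 1.732/0.27 = 6.415 d.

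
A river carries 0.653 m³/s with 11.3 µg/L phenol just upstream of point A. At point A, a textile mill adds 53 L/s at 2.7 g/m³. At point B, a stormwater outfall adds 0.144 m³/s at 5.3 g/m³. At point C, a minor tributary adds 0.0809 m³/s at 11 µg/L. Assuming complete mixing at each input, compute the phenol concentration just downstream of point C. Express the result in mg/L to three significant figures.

11.3 µg/L = 0.0113 mg/L.
53 L/s = 0.053 m³/s.
After input A: C = (0.653·0.0113 + 0.053·2.7) / 0.706 = 0.2131 mg/L.
After input B: C = (0.706·0.2131 + 0.144·5.3) / 0.85 = 1.075 mg/L.
11 µg/L = 0.011 mg/L.
After input C: C = (0.85·1.075 + 0.0809·0.011) / 0.9309 = 0.9825 mg/L.

0.982 mg/L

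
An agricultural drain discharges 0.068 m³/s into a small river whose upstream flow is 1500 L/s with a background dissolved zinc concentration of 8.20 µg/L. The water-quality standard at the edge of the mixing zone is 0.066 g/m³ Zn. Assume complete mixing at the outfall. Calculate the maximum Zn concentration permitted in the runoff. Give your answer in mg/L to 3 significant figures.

1.34 mg/L

1500 L/s = 1.5 m³/s.
8.20 µg/L = 0.0082 mg/L.
Mass balance: 0.066·1.568 = 0.068·Cₑ + 1.5·0.0082.
Cₑ = (0.1035 − 0.0123) / 0.068 = 1.341 mg/L.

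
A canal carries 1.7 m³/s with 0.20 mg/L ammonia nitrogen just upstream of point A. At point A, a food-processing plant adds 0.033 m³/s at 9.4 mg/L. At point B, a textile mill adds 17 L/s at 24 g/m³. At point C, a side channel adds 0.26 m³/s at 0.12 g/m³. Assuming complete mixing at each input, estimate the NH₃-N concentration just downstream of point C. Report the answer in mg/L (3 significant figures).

After input A: C = (1.7·0.2 + 0.033·9.4) / 1.733 = 0.3752 mg/L.
17 L/s = 0.017 m³/s.
After input B: C = (1.733·0.3752 + 0.017·24) / 1.75 = 0.6047 mg/L.
After input C: C = (1.75·0.6047 + 0.26·0.12) / 2.01 = 0.542 mg/L.

0.542 mg/L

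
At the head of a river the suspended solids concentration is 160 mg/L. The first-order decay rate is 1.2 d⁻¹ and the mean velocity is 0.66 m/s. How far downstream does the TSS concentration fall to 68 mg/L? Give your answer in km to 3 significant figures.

From C = C₀·e^(−kt), t = ln(C₀/C)/k = ln(160/68)/1.2 = 0.8557/1.2 = 0.7131 d.
Distance = v·t = 0.66 m/s × 6.161e+04 s = 4.066e+04 m = 40.66 km.

40.7 km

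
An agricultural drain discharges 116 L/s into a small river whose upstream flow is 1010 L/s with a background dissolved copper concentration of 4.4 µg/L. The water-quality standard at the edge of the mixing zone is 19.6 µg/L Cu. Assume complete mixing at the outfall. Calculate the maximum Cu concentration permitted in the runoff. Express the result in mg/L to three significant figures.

0.152 mg/L

116 L/s = 0.116 m³/s.
1010 L/s = 1.01 m³/s.
4.4 µg/L = 0.0044 mg/L.
19.6 µg/L = 0.0196 mg/L.
Mass balance: 0.0196·1.126 = 0.116·Cₑ + 1.01·0.0044.
Cₑ = (0.02207 − 0.004444) / 0.116 = 0.1519 mg/L.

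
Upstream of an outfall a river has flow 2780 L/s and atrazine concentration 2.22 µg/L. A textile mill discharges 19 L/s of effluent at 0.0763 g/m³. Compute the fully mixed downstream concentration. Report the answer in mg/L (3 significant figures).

19 L/s = 0.019 m³/s.
2780 L/s = 2.78 m³/s.
2.22 µg/L = 0.00222 mg/L.
Flow-weighted mixing gives C = (0.019·0.0763 + 2.78·0.00222) / (0.019 + 2.78) = 0.007621/2.799 = 0.002723 mg/L.

0.00272 mg/L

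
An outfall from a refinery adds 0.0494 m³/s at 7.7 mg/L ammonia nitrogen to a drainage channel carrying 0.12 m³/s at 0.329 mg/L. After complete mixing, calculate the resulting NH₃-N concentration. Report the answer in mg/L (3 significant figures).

2.48 mg/L

Conservation of mass across the mixing zone: C = (0.0494·7.7 + 0.12·0.329) / (0.0494 + 0.12) = 0.4199/0.1694 = 2.479 mg/L.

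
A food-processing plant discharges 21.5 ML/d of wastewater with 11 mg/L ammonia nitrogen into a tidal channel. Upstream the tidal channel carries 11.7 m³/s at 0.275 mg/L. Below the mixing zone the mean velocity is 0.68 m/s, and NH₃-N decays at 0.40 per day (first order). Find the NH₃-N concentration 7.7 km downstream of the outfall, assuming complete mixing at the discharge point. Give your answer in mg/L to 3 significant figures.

0.473 mg/L

21.5 ML/d = 0.2488 m³/s.
After complete mixing, C₀ = (0.2488·11 + 11.7·0.275) / 11.95 = 0.4984 mg/L.
Travel time t = 7700 m / 0.68 m/s = 1.132e+04 s = 0.1311 d.
C = 0.4984·exp(−0.40·0.1311) = 0.4984·0.9489 = 0.4729 mg/L.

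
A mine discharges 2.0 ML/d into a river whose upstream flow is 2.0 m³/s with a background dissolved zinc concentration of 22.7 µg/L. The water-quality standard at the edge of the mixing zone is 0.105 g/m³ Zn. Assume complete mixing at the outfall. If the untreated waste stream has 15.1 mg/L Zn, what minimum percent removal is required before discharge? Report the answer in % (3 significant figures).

52.2 %

2.0 ML/d = 0.02315 m³/s.
22.7 µg/L = 0.0227 mg/L.
Mass balance: 0.105·2.023 = 0.02315·Cₑ + 2·0.0227.
Cₑ = (0.2124 − 0.0454) / 0.02315 = 7.216 mg/L.
Required removal = 1 − 7.216/15.1 = 52.21 %.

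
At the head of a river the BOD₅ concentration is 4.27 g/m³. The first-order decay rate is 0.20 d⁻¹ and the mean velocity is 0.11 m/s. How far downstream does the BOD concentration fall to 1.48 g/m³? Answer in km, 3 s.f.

50.4 km

From C = C₀·e^(−kt), t = ln(C₀/C)/k = ln(4.27/1.48)/0.20 = 1.06/0.20 = 5.298 d.
Distance = v·t = 0.11 m/s × 4.577e+05 s = 5.035e+04 m = 50.35 km.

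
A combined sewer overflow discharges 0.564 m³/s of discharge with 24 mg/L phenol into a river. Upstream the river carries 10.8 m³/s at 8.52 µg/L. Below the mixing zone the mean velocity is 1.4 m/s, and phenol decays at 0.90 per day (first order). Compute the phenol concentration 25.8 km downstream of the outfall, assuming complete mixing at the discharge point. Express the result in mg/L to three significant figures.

0.990 mg/L

8.52 µg/L = 0.00852 mg/L.
After complete mixing, C₀ = (0.564·24 + 10.8·0.00852) / 11.36 = 1.199 mg/L.
Travel time t = 2.58e+04 m / 1.4 m/s = 1.843e+04 s = 0.2133 d.
C = 1.199·exp(−0.90·0.2133) = 1.199·0.8253 = 0.9898 mg/L.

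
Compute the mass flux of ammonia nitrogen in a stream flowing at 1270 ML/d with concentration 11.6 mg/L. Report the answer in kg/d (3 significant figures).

1270 ML/d = 14.7 m³/s.
Mass flux = Q·C = 14.7 m³/s × 11.6 g/m³ = 170.5 g/s.
= 170.5 g/s × 86.4 = 1.473e+04 kg/d.

14700 kg/d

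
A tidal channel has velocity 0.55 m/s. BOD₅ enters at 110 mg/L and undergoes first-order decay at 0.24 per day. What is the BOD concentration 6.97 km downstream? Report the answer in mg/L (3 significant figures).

Travel time t = 6.97 km / 0.55 m/s = 6970/0.55 = 1.267e+04 s = 0.1467 d.
First-order decay: C = 110·exp(−0.24·0.1467) = 110·0.9654 = 106.2 mg/L.

106 mg/L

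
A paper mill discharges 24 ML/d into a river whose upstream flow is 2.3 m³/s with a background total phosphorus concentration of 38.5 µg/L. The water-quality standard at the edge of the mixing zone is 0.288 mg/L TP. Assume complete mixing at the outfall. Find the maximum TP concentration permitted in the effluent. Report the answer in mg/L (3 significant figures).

24 ML/d = 0.2778 m³/s.
38.5 µg/L = 0.0385 mg/L.
Mass balance: 0.288·2.578 = 0.2778·Cₑ + 2.3·0.0385.
Cₑ = (0.7424 − 0.08855) / 0.2778 = 2.354 mg/L.

2.35 mg/L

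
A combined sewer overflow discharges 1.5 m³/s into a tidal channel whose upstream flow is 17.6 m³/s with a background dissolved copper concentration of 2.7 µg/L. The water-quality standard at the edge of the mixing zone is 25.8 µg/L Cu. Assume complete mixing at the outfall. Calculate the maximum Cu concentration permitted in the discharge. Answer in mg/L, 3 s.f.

0.297 mg/L

2.7 µg/L = 0.0027 mg/L.
25.8 µg/L = 0.0258 mg/L.
Mass balance: 0.0258·19.1 = 1.5·Cₑ + 17.6·0.0027.
Cₑ = (0.4928 − 0.04752) / 1.5 = 0.2968 mg/L.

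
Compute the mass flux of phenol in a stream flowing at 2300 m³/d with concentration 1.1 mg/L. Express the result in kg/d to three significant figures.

2.53 kg/d

2300 m³/d = 0.02662 m³/s.
Mass flux = Q·C = 0.02662 m³/s × 1.1 g/m³ = 0.02928 g/s.
= 0.02928 g/s × 86.4 = 2.53 kg/d.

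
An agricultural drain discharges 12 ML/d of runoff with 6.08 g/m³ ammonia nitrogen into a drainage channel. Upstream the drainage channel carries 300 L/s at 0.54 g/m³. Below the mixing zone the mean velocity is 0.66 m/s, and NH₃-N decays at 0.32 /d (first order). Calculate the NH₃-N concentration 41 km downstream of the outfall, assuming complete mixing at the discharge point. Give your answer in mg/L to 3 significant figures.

1.82 mg/L

12 ML/d = 0.1389 m³/s.
300 L/s = 0.3 m³/s.
After complete mixing, C₀ = (0.1389·6.08 + 0.3·0.54) / 0.4389 = 2.293 mg/L.
Travel time t = 4.1e+04 m / 0.66 m/s = 6.212e+04 s = 0.719 d.
C = 2.293·exp(−0.32·0.719) = 2.293·0.7945 = 1.822 mg/L.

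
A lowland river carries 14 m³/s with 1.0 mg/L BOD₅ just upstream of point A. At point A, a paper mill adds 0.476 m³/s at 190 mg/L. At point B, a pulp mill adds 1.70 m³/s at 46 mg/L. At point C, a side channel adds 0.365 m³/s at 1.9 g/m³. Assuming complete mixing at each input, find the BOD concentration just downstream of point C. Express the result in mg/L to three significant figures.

11.1 mg/L

After input A: C = (14·1 + 0.476·190) / 14.48 = 7.215 mg/L.
After input B: C = (14.48·7.215 + 1.7·46) / 16.18 = 11.29 mg/L.
After input C: C = (16.18·11.29 + 0.365·1.9) / 16.54 = 11.08 mg/L.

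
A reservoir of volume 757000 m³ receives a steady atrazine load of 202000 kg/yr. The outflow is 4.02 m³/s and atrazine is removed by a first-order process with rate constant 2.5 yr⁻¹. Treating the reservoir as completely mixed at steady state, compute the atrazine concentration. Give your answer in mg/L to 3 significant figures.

1.57 mg/L

Outflow Q = 4.02 m³/s × 3.156e+07 s/yr = 1.269e+08 m³/yr.
Steady-state CSTR mass balance: W = Q·C + k·V·C, so C = W/(Q + kV).
Q + kV = 1.269e+08 + 2.5·757000 = 1.288e+08 m³/yr.
C = 202000/1.288e+08 = 0.001569 kg/m³ = 1.569 mg/L.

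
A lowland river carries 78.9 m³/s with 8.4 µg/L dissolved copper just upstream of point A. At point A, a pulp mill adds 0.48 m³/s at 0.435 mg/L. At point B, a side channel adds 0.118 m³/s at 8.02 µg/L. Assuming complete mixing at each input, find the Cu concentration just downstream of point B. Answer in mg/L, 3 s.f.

8.4 µg/L = 0.0084 mg/L.
After input A: C = (78.9·0.0084 + 0.48·0.435) / 79.38 = 0.01098 mg/L.
8.02 µg/L = 0.00802 mg/L.
After input B: C = (79.38·0.01098 + 0.118·0.00802) / 79.5 = 0.01098 mg/L.

0.0110 mg/L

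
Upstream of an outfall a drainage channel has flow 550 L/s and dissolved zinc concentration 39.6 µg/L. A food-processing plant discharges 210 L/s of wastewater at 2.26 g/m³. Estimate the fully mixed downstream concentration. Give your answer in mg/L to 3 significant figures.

0.653 mg/L

210 L/s = 0.21 m³/s.
550 L/s = 0.55 m³/s.
39.6 µg/L = 0.0396 mg/L.
Flow-weighted mixing gives C = (0.21·2.26 + 0.55·0.0396) / (0.21 + 0.55) = 0.4964/0.76 = 0.6531 mg/L.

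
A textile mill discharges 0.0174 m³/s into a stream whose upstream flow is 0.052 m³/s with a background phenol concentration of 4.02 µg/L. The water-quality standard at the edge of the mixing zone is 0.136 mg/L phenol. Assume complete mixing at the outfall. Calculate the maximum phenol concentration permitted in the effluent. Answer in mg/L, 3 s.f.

0.530 mg/L

4.02 µg/L = 0.00402 mg/L.
Mass balance: 0.136·0.0694 = 0.0174·Cₑ + 0.052·0.00402.
Cₑ = (0.009438 − 0.000209) / 0.0174 = 0.5304 mg/L.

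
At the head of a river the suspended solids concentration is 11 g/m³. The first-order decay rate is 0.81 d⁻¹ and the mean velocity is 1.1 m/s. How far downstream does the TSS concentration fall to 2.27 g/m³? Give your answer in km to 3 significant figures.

From C = C₀·e^(−kt), t = ln(C₀/C)/k = ln(11/2.27)/0.81 = 1.578/0.81 = 1.948 d.
Distance = v·t = 1.1 m/s × 1.683e+05 s = 1.852e+05 m = 185.2 km.

185 km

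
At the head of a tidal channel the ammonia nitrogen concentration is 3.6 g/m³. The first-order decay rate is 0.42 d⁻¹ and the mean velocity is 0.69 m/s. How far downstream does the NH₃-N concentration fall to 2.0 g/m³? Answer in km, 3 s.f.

From C = C₀·e^(−kt), t = ln(C₀/C)/k = ln(3.6/2.0)/0.42 = 0.5878/0.42 = 1.399 d.
Distance = v·t = 0.69 m/s × 1.209e+05 s = 8.343e+04 m = 83.43 km.

83.4 km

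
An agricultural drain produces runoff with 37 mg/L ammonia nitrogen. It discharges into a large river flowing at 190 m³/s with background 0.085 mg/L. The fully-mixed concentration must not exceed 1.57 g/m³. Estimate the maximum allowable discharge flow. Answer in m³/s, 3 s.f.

Mass balance at complete mixing: C_std·(Q_w + Q_r) = Q_w·C_e + Q_r·C_b.
Rearranging, Q_w = Q_r·(C_std − C_b)/(C_e − C_std) = 190·(1.57 − 0.085) / (37 − 1.57) = 7.964 m³/s.

7.96 m³/s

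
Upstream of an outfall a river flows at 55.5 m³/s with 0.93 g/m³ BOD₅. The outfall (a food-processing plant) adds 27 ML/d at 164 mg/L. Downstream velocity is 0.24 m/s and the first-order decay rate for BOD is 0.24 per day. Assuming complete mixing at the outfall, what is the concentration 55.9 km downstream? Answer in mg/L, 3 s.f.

27 ML/d = 0.3125 m³/s.
After complete mixing, C₀ = (0.3125·164 + 55.5·0.93) / 55.81 = 1.843 mg/L.
Travel time t = 5.59e+04 m / 0.24 m/s = 2.329e+05 s = 2.696 d.
C = 1.843·exp(−0.24·2.696) = 1.843·0.5236 = 0.9651 mg/L.

0.965 mg/L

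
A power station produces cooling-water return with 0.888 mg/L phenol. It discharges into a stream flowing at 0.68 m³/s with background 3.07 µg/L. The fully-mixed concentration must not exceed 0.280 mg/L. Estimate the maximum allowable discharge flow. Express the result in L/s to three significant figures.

310 L/s

3.07 µg/L = 0.00307 mg/L.
Mass balance at complete mixing: C_std·(Q_w + Q_r) = Q_w·C_e + Q_r·C_b.
Rearranging, Q_w = Q_r·(C_std − C_b)/(C_e − C_std) = 0.68·(0.28 − 0.00307) / (0.888 − 0.28) = 0.3097 m³/s.
= 309.7 L/s.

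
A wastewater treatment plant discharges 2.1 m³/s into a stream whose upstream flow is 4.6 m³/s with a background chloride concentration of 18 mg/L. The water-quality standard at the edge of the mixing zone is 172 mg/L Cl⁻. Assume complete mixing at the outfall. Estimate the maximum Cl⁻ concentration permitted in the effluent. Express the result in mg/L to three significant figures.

Mass balance: 172·6.7 = 2.1·Cₑ + 4.6·18.
Cₑ = (1152 − 82.8) / 2.1 = 509.3 mg/L.

509 mg/L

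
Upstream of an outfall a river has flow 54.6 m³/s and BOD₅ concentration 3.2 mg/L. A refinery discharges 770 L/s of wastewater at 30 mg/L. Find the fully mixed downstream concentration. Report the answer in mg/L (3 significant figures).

770 L/s = 0.77 m³/s.
Conservation of mass across the mixing zone: C = (0.77·30 + 54.6·3.2) / (0.77 + 54.6) = 197.8/55.37 = 3.573 mg/L.

3.57 mg/L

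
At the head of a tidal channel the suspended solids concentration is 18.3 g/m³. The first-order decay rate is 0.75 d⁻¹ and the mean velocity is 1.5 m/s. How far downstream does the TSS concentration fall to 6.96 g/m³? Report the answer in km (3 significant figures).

From C = C₀·e^(−kt), t = ln(C₀/C)/k = ln(18.3/6.96)/0.75 = 0.9667/0.75 = 1.289 d.
Distance = v·t = 1.5 m/s × 1.114e+05 s = 1.67e+05 m = 167 km.

167 km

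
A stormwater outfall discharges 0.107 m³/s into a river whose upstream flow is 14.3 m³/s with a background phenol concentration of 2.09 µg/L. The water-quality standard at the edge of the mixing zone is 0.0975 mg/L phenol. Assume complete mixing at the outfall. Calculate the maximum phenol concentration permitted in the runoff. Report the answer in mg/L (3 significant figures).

12.8 mg/L

2.09 µg/L = 0.00209 mg/L.
Mass balance: 0.0975·14.41 = 0.107·Cₑ + 14.3·0.00209.
Cₑ = (1.405 − 0.02989) / 0.107 = 12.85 mg/L.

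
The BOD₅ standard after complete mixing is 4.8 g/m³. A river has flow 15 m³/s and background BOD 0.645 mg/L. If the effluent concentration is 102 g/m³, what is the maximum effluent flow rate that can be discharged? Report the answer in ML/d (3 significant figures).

55.4 ML/d

Mass balance at complete mixing: C_std·(Q_w + Q_r) = Q_w·C_e + Q_r·C_b.
Rearranging, Q_w = Q_r·(C_std − C_b)/(C_e − C_std) = 15·(4.8 − 0.645) / (102 − 4.8) = 0.6412 m³/s.
= 55.4 ML/d.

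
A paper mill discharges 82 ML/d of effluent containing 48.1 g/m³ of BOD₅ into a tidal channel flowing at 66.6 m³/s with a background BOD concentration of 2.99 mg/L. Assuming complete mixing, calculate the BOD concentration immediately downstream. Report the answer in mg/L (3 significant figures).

3.62 mg/L

82 ML/d = 0.9491 m³/s.
Conservation of mass across the mixing zone: C = (0.9491·48.1 + 66.6·2.99) / (0.9491 + 66.6) = 244.8/67.55 = 3.624 mg/L.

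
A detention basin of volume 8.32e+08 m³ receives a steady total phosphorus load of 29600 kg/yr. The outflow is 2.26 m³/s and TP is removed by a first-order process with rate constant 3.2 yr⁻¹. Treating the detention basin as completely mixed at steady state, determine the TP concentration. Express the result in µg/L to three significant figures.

Outflow Q = 2.26 m³/s × 3.156e+07 s/yr = 7.132e+07 m³/yr.
Steady-state CSTR mass balance: W = Q·C + k·V·C, so C = W/(Q + kV).
Q + kV = 7.132e+07 + 3.2·8.32e+08 = 2.734e+09 m³/yr.
C = 29600/2.734e+09 = 1.083e-05 kg/m³ = 0.01083 mg/L = 10.83 µg/L.

10.8 µg/L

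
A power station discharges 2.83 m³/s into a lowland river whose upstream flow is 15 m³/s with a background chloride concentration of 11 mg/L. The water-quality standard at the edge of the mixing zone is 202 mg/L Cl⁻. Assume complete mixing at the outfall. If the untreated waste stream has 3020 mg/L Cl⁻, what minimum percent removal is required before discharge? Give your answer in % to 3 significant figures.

Mass balance: 202·17.83 = 2.83·Cₑ + 15·11.
Cₑ = (3602 − 165) / 2.83 = 1214 mg/L.
Required removal = 1 − 1214/3020 = 59.79 %.

59.8 %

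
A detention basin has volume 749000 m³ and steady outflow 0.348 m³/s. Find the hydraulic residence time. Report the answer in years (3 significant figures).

0.0682 yr

Q = 0.348 m³/s × 3.156e+07 s/yr = 1.098e+07 m³/yr.
Hydraulic residence time τ = V/Q = 749000/1.098e+07 = 0.0682 yr.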